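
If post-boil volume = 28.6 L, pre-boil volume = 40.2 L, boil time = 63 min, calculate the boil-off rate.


rate = (V_pre − V_post) / (t_min/60)
rate = (40.2 − 28.6) / (63/60)

11.0476 L/hr


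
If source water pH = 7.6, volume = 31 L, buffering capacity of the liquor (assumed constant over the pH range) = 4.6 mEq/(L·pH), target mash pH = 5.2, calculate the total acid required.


acid = buffering capacity · (pH_source − pH_target) · V
acid = 4.6 · (7.6 − 5.2) · 31

342.2400 mEq


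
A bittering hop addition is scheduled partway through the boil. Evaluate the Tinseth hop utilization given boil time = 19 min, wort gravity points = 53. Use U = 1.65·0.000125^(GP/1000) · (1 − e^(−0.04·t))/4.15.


bigness = 1.65·0.000125^(53/1000) = 1.0248
boil_factor = (1 − e^(−0.04·19))/4.15 = 0.1283
U = 1.0248 · 0.1283

0.1314


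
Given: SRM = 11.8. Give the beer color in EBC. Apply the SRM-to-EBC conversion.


EBC = SRM · 1.97
EBC = 11.8 · 1.97

23.2460 EBC


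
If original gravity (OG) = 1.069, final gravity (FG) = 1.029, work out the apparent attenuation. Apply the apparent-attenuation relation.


AA = (OG − FG)/(OG − 1) · 100
AA = (1.069 − 1.029)/(1.069 − 1) · 100

57.9710 %


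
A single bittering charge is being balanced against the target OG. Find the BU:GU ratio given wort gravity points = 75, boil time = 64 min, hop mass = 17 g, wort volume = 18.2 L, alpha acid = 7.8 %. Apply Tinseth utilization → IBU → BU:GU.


U = 1.65·0.000125^(GP/1000)·(1−e^(−0.04t))/4.15;  IBU = (α/100)·m·U·1000/V;  BU:GU = IBU/GP
U = 1.65·0.000125^(75/1000)·(1−e^(−0.04·64))/4.15 = 0.1870
IBU = (7.8/100)·17·0.1870·1000/18.2 = 13.6218
BU:GU = 13.6218/75

0.1816


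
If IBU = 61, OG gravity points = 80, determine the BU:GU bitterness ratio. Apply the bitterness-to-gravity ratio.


BU:GU = IBU / OG_points
BU:GU = 61 / 80

0.7625


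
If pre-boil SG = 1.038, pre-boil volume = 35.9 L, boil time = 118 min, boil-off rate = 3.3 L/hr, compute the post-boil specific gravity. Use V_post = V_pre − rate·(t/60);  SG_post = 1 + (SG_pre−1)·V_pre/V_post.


V_post = 35.9 − 3.3·(118/60) = 29.4100
SG_post = 1 + (1.038 − 1)·35.9/29.4100

1.0464


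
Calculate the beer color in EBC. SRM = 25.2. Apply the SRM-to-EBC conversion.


EBC = SRM · 1.97
EBC = 25.2 · 1.97

49.6440 EBC


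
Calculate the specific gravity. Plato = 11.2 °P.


SG = 259/(259 − P)
SG = 259/(259 − 11.2)

1.0452


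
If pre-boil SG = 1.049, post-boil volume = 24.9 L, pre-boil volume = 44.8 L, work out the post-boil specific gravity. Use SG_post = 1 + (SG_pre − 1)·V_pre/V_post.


pts_pre = (1.049 − 1)·1000 = 49.0000
pts_post = 49.0000·44.8/24.9 = 88.1606
SG_post = 1 + 88.1606/1000

1.0882


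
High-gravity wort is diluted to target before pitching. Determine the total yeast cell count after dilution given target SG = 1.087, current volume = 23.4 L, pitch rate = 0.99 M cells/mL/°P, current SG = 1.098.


V_w = V·((SG_c−1)/(SG_t−1)−1);  °P = 259 − 259/SG_t;  cells = rate·(V+V_w)·°P
V_w = 23.4·((1.098−1)/(1.087−1)−1) = 2.9586
V_final = 23.4 + 2.9586 = 26.3586
°P = 259 − 259/1.087 = 20.7295
cells = 0.99·26.3586·20.7295

540.9378 billion cells


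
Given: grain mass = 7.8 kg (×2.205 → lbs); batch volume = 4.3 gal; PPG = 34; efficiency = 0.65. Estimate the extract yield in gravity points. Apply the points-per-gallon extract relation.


points = lbs × PPG × eff / vol
lbs = 7.8 × 2.205 = 17.1990
points = 17.1990 × 34 × 0.65 / 4.3

88.3949 points


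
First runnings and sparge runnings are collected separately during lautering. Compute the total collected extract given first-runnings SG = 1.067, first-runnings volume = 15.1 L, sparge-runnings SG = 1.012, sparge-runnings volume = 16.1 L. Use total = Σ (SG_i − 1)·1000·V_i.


first = (1.067 − 1)·1000·15.1 = 1011.7000
sparge = (1.012 − 1)·1000·16.1 = 193.2000
total = 1011.7000 + 193.2000

1204.9000 gravity·L


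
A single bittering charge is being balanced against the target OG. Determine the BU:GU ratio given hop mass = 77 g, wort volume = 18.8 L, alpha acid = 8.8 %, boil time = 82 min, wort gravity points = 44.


U = 1.65·0.000125^(GP/1000)·(1−e^(−0.04t))/4.15;  IBU = (α/100)·m·U·1000/V;  BU:GU = IBU/GP
U = 1.65·0.000125^(44/1000)·(1−e^(−0.04·82))/4.15 = 0.2577
IBU = (8.8/100)·77·0.2577·1000/18.8 = 92.8663
BU:GU = 92.8663/44

2.1106


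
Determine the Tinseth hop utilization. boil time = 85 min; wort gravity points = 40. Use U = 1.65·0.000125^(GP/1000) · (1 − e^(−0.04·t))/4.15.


bigness = 1.65·0.000125^(40/1000) = 1.1518
boil_factor = (1 − e^(−0.04·85))/4.15 = 0.2329
U = 1.1518 · 0.2329

0.2683


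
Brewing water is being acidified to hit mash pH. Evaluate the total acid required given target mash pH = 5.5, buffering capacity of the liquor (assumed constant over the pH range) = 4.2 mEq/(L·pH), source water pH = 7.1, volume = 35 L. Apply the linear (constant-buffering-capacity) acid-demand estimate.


acid = buffering capacity · (pH_source − pH_target) · V
acid = 4.2 · (7.1 − 5.5) · 35

235.2000 mEq


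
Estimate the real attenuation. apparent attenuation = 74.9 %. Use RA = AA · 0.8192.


RA = 74.9 · 0.8192

61.3581 %


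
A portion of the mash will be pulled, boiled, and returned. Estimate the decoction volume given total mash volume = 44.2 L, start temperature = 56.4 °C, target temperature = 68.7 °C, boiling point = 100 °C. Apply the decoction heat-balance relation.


V_dec = V_total·(T_target − T_start)/(T_boil − T_start)
V_dec = 44.2·(68.7 − 56.4)/(100 − 56.4)

12.4693 L


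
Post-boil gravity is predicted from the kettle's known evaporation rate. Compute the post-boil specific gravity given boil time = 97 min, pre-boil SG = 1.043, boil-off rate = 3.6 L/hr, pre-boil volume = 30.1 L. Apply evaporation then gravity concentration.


V_post = V_pre − rate·(t/60);  SG_post = 1 + (SG_pre−1)·V_pre/V_post
V_post = 30.1 − 3.6·(97/60) = 24.2800
SG_post = 1 + (1.043 − 1)·30.1/24.2800

1.0533


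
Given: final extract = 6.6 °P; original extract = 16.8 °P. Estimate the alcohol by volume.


SG = 259/(259 − P);  ABV = (OG − FG)·131.25
OG = 259/(259 − 16.8) = 1.0694
FG = 259/(259 − 6.6) = 1.0261
ABV = (1.0694 − 1.0261)·131.25

5.6720 % ABV


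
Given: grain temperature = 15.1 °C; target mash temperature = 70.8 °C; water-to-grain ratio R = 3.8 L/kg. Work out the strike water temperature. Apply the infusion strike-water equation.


T_strike = (0.41/R)·(T_mash − T_grain) + T_mash
T_strike = (0.41/3.8)·(70.8 − 15.1) + 70.8

76.8097 °C


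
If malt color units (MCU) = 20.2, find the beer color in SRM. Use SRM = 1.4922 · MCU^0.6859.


SRM = 1.4922 · 20.2^0.6859

11.7265 SRM


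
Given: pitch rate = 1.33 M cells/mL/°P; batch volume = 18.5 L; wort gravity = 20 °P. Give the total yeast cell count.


cells (billions) = rate · V_L · °P
cells = 1.33 · 18.5 · 20

492.1000 billion cells


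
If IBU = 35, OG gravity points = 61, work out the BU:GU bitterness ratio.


BU:GU = IBU / OG_points
BU:GU = 35 / 61

0.5738


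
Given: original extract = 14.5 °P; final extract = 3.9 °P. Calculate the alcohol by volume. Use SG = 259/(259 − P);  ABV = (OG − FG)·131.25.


OG = 259/(259 − 14.5) = 1.0593
FG = 259/(259 − 3.9) = 1.0153
ABV = (1.0593 − 1.0153)·131.25

5.7772 % ABV


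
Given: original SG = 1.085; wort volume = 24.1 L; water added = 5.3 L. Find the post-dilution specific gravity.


SG_new = 1 + (SG_old − 1)·V_old/(V_old + V_water)
pts = (1.085 − 1)·1000·24.1/(24.1 + 5.3) = 69.6769
SG_new = 1 + 69.6769/1000

1.0697


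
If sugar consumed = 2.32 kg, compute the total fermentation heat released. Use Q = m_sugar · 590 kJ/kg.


Q = 2.32 · 590

1368.8000 kJ


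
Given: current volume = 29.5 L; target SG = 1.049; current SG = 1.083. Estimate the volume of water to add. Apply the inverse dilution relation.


V_water = V·((SG_curr − 1)/(SG_target − 1) − 1)
V_water = 29.5·((1.083 − 1)/(1.049 − 1) − 1)

20.4694 L


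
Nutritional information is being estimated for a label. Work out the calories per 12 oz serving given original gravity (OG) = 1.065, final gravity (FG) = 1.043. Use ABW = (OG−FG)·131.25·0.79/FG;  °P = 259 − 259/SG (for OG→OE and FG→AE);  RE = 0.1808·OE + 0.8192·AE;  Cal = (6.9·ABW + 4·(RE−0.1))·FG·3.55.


ABW = (1.065 − 1.043)·131.25·0.79/1.043 = 2.1871
OE = 259 − 259/1.065 = 15.8075 °P
AE = 259 − 259/1.043 = 10.6779 °P
RE = 0.1808·15.8075 + 0.8192·10.6779 = 11.6053 °P
Cal = (6.9·2.1871 + 4·(11.6053−0.1))·1.043·3.55

226.2765 kcal


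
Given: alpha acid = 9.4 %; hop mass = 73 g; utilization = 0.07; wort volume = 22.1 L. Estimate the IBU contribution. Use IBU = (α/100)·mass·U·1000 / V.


IBU = (9.4/100)·73·0.07·1000 / 22.1

21.7348 IBU


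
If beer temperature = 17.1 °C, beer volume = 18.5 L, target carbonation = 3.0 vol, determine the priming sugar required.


residual = 14.695·(0.01821 + 0.09011·e^(−0.04·T));  sugar = (target − residual)·4.0·V
residual = 14.695·(0.01821 + 0.09011·e^(−0.04·17.1)) = 0.9358
sugar = (3.0 − 0.9358)·4.0·18.5

152.7535 g


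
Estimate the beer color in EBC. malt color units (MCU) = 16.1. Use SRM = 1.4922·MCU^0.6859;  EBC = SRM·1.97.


SRM = 1.4922·16.1^0.6859 = 10.0367
EBC = 10.0367·1.97

19.7722 EBC


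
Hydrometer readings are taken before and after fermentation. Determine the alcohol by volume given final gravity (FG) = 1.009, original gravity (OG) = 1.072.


ABV = (OG − FG) · 131.25
ABV = (1.072 − 1.009) · 131.25

8.2688 % ABV


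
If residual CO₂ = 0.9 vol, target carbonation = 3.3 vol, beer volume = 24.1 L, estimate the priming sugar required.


sugar = (target − residual)·4.0·V
sugar = (3.3 − 0.9)·4.0·24.1

231.3600 g


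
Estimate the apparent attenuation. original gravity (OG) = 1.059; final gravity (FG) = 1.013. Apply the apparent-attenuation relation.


AA = (OG − FG)/(OG − 1) · 100
AA = (1.059 − 1.013)/(1.059 − 1) · 100

77.9661 %


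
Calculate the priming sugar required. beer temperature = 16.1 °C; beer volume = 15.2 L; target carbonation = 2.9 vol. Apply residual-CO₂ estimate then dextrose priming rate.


residual = 14.695·(0.01821 + 0.09011·e^(−0.04·T));  sugar = (target − residual)·4.0·V
residual = 14.695·(0.01821 + 0.09011·e^(−0.04·16.1)) = 0.9630
sugar = (2.9 − 0.9630)·4.0·15.2

117.7677 g


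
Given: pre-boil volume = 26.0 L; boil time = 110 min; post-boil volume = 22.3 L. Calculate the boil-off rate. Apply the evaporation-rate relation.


rate = (V_pre − V_post) / (t_min/60)
rate = (26.0 − 22.3) / (110/60)

2.0182 L/hr


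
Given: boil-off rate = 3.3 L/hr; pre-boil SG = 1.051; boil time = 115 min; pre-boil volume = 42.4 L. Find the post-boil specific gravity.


V_post = V_pre − rate·(t/60);  SG_post = 1 + (SG_pre−1)·V_pre/V_post
V_post = 42.4 − 3.3·(115/60) = 36.0750
SG_post = 1 + (1.051 − 1)·42.4/36.0750

1.0599


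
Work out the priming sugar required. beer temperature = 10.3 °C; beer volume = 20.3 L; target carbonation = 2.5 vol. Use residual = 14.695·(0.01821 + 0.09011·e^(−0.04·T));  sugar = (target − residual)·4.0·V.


residual = 14.695·(0.01821 + 0.09011·e^(−0.04·10.3)) = 1.1446
sugar = (2.5 − 1.1446)·4.0·20.3

110.0566 g


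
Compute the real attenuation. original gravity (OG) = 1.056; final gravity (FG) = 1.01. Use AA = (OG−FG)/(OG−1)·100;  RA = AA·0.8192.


AA = (1.056 − 1.01)/(1.056 − 1)·100 = 82.1429
RA = 82.1429·0.8192

67.2914 %


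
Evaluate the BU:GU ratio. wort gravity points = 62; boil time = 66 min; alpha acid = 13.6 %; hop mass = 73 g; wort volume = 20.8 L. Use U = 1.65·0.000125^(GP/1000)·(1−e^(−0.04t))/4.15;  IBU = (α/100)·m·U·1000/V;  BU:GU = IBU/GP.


U = 1.65·0.000125^(62/1000)·(1−e^(−0.04·66))/4.15 = 0.2115
IBU = (13.6/100)·73·0.2115·1000/20.8 = 100.9461
BU:GU = 100.9461/62

1.6282


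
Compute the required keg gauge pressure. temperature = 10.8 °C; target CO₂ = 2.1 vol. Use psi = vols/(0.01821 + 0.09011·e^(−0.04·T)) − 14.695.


psi = 2.1/(0.01821 + 0.09011·e^(−0.04·10.8)) − 14.695

12.6807 psi


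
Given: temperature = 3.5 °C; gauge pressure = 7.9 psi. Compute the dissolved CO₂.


vols = (P + 14.695)·(0.01821 + 0.09011·e^(−0.04·T))
vols = (7.9 + 14.695)·(0.01821 + 0.09011·e^(−0.04·3.5))

2.1815 volumes


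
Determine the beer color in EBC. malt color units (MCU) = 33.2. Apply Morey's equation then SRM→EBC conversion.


SRM = 1.4922·MCU^0.6859;  EBC = SRM·1.97
SRM = 1.4922·33.2^0.6859 = 16.4883
EBC = 16.4883·1.97

32.4819 EBC


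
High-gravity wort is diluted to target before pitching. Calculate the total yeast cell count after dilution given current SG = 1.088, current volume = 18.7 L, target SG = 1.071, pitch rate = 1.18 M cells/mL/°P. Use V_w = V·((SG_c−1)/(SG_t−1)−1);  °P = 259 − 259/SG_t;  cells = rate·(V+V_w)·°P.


V_w = 18.7·((1.088−1)/(1.071−1)−1) = 4.4775
V_final = 18.7 + 4.4775 = 23.1775
°P = 259 − 259/1.071 = 17.1699
cells = 1.18·23.1775·17.1699

469.5876 billion cells


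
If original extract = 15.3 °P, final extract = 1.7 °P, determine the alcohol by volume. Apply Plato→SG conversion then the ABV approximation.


SG = 259/(259 − P);  ABV = (OG − FG)·131.25
OG = 259/(259 − 15.3) = 1.0628
FG = 259/(259 − 1.7) = 1.0066
ABV = (1.0628 − 1.0066)·131.25

7.3730 % ABV


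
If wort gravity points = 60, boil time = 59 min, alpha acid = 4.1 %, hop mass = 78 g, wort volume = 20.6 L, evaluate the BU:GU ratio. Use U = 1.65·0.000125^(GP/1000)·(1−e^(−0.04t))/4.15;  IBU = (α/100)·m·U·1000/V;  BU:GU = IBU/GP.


U = 1.65·0.000125^(60/1000)·(1−e^(−0.04·59))/4.15 = 0.2100
IBU = (4.1/100)·78·0.2100·1000/20.6 = 32.5978
BU:GU = 32.5978/60

0.5433


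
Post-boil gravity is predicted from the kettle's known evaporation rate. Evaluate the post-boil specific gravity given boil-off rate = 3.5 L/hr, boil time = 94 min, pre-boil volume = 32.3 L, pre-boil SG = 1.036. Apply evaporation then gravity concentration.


V_post = V_pre − rate·(t/60);  SG_post = 1 + (SG_pre−1)·V_pre/V_post
V_post = 32.3 − 3.5·(94/60) = 26.8167
SG_post = 1 + (1.036 − 1)·32.3/26.8167

1.0434


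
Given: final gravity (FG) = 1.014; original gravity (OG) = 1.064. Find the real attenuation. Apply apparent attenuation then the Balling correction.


AA = (OG−FG)/(OG−1)·100;  RA = AA·0.8192
AA = (1.064 − 1.014)/(1.064 − 1)·100 = 78.1250
RA = 78.1250·0.8192

64.0000 %


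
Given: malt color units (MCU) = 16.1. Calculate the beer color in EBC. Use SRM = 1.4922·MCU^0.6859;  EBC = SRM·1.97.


SRM = 1.4922·16.1^0.6859 = 10.0367
EBC = 10.0367·1.97

19.7722 EBC


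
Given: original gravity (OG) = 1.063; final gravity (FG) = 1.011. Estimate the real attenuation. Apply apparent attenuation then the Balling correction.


AA = (OG−FG)/(OG−1)·100;  RA = AA·0.8192
AA = (1.063 − 1.011)/(1.063 − 1)·100 = 82.5397
RA = 82.5397·0.8192

67.6165 %


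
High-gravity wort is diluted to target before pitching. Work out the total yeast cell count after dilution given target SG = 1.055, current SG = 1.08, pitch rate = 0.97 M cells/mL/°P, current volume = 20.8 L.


V_w = V·((SG_c−1)/(SG_t−1)−1);  °P = 259 − 259/SG_t;  cells = rate·(V+V_w)·°P
V_w = 20.8·((1.08−1)/(1.055−1)−1) = 9.4545
V_final = 20.8 + 9.4545 = 30.2545
°P = 259 − 259/1.055 = 13.5024
cells = 0.97·30.2545·13.5024

396.2528 billion cells


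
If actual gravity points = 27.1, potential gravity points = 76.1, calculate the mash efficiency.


efficiency = actual / potential × 100
efficiency = 27.1 / 76.1 × 100

35.6110 %


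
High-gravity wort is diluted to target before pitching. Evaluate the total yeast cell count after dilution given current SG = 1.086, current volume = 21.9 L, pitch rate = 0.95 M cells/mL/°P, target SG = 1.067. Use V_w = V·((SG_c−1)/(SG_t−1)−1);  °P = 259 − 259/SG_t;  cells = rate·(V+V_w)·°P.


V_w = 21.9·((1.086−1)/(1.067−1)−1) = 6.2104
V_final = 21.9 + 6.2104 = 28.1104
°P = 259 − 259/1.067 = 16.2634
cells = 0.95·28.1104·16.2634

434.3117 billion cells


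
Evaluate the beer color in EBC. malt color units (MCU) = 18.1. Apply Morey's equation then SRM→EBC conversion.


SRM = 1.4922·MCU^0.6859;  EBC = SRM·1.97
SRM = 1.4922·18.1^0.6859 = 10.8760
EBC = 10.8760·1.97

21.4257 EBC


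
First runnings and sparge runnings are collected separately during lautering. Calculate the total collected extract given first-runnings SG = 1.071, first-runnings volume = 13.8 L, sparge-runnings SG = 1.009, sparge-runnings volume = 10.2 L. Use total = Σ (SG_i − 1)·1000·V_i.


first = (1.071 − 1)·1000·13.8 = 979.8000
sparge = (1.009 − 1)·1000·10.2 = 91.8000
total = 979.8000 + 91.8000

1071.6000 gravity·L


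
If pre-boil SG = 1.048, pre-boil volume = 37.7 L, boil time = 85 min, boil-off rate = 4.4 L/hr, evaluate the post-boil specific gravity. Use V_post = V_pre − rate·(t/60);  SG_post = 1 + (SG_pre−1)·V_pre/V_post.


V_post = 37.7 − 4.4·(85/60) = 31.4667
SG_post = 1 + (1.048 − 1)·37.7/31.4667

1.0575


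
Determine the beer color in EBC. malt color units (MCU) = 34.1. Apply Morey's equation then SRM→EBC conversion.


SRM = 1.4922·MCU^0.6859;  EBC = SRM·1.97
SRM = 1.4922·34.1^0.6859 = 16.7936
EBC = 16.7936·1.97

33.0834 EBC


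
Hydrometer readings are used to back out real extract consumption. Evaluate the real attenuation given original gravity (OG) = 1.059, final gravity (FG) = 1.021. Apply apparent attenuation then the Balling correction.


AA = (OG−FG)/(OG−1)·100;  RA = AA·0.8192
AA = (1.059 − 1.021)/(1.059 − 1)·100 = 64.4068
RA = 64.4068·0.8192

52.7620 %


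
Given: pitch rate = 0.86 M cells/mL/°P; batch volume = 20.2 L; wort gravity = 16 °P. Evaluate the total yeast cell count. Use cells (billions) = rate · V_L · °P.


cells = 0.86 · 20.2 · 16

277.9520 billion cells


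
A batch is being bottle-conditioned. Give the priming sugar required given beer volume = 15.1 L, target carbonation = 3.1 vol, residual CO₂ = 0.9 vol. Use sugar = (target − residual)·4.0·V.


sugar = (3.1 − 0.9)·4.0·15.1

132.8800 g


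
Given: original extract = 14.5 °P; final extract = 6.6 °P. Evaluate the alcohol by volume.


SG = 259/(259 − P);  ABV = (OG − FG)·131.25
OG = 259/(259 − 14.5) = 1.0593
FG = 259/(259 − 6.6) = 1.0261
ABV = (1.0593 − 1.0261)·131.25

4.3517 % ABV


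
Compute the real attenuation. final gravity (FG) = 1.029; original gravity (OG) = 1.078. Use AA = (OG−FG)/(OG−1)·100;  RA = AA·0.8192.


AA = (1.078 − 1.029)/(1.078 − 1)·100 = 62.8205
RA = 62.8205·0.8192

51.4626 %


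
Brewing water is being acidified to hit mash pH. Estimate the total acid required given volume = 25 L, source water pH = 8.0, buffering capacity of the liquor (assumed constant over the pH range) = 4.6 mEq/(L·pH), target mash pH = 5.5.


acid = buffering capacity · (pH_source − pH_target) · V
acid = 4.6 · (8.0 − 5.5) · 25

287.5000 mEq


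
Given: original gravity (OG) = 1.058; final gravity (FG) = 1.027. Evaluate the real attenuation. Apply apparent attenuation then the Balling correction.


AA = (OG−FG)/(OG−1)·100;  RA = AA·0.8192
AA = (1.058 − 1.027)/(1.058 − 1)·100 = 53.4483
RA = 53.4483·0.8192

43.7848 %


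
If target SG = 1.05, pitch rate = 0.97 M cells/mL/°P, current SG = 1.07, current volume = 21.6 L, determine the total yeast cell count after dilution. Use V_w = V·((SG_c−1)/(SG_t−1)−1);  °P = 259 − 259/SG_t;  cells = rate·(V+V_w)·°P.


V_w = 21.6·((1.07−1)/(1.05−1)−1) = 8.6400
V_final = 21.6 + 8.6400 = 30.2400
°P = 259 − 259/1.05 = 12.3333
cells = 0.97·30.2400·12.3333

361.7712 billion cells


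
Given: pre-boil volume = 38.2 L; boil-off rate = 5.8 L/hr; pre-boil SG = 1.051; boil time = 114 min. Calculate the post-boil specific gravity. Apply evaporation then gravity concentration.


V_post = V_pre − rate·(t/60);  SG_post = 1 + (SG_pre−1)·V_pre/V_post
V_post = 38.2 − 5.8·(114/60) = 27.1800
SG_post = 1 + (1.051 − 1)·38.2/27.1800

1.0717


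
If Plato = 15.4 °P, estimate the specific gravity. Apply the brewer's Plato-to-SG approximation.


SG = 259/(259 − P)
SG = 259/(259 − 15.4)

1.0632


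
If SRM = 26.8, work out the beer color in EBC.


EBC = SRM · 1.97
EBC = 26.8 · 1.97

52.7960 EBC


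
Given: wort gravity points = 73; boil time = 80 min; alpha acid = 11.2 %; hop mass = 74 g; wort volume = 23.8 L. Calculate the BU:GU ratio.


U = 1.65·0.000125^(GP/1000)·(1−e^(−0.04t))/4.15;  IBU = (α/100)·m·U·1000/V;  BU:GU = IBU/GP
U = 1.65·0.000125^(73/1000)·(1−e^(−0.04·80))/4.15 = 0.1979
IBU = (11.2/100)·74·0.1979·1000/23.8 = 68.9143
BU:GU = 68.9143/73

0.9440


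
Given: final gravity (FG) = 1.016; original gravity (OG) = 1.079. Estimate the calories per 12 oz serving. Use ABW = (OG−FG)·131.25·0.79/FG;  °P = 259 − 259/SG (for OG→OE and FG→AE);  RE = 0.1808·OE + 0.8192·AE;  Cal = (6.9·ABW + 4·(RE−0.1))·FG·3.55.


ABW = (1.079 − 1.016)·131.25·0.79/1.016 = 6.4294
OE = 259 − 259/1.079 = 18.9629 °P
AE = 259 − 259/1.016 = 4.0787 °P
RE = 0.1808·18.9629 + 0.8192·4.0787 = 6.7698 °P
Cal = (6.9·6.4294 + 4·(6.7698−0.1))·1.016·3.55

256.2356 kcal


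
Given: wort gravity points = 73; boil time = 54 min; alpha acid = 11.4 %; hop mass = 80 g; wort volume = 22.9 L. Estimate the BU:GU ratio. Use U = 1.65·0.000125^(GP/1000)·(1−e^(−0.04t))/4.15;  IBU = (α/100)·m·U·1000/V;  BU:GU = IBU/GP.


U = 1.65·0.000125^(73/1000)·(1−e^(−0.04·54))/4.15 = 0.1825
IBU = (11.4/100)·80·0.1825·1000/22.9 = 72.6864
BU:GU = 72.6864/73

0.9957


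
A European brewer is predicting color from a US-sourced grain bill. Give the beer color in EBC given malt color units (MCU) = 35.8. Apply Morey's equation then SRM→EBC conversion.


SRM = 1.4922·MCU^0.6859;  EBC = SRM·1.97
SRM = 1.4922·35.8^0.6859 = 17.3634
EBC = 17.3634·1.97

34.2059 EBC


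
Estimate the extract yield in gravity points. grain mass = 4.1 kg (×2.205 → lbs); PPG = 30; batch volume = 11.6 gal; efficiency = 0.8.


points = lbs × PPG × eff / vol
lbs = 4.1 × 2.205 = 9.0405
points = 9.0405 × 30 × 0.8 / 11.6

18.7045 points


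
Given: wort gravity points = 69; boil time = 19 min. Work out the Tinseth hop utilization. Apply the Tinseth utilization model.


U = 1.65·0.000125^(GP/1000) · (1 − e^(−0.04·t))/4.15
bigness = 1.65·0.000125^(69/1000) = 0.8875
boil_factor = (1 − e^(−0.04·19))/4.15 = 0.1283
U = 0.8875 · 0.1283

0.1138


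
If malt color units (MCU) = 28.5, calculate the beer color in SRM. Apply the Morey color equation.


SRM = 1.4922 · MCU^0.6859
SRM = 1.4922 · 28.5^0.6859

14.8493 SRM


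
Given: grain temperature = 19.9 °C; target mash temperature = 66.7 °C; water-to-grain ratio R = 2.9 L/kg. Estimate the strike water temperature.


T_strike = (0.41/R)·(T_mash − T_grain) + T_mash
T_strike = (0.41/2.9)·(66.7 − 19.9) + 66.7

73.3166 °C


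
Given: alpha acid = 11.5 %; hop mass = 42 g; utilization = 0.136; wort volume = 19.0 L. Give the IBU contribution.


IBU = (α/100)·mass·U·1000 / V
IBU = (11.5/100)·42·0.136·1000 / 19.0

34.5726 IBU


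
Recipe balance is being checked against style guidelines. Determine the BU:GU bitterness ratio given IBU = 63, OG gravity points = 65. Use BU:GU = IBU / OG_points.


BU:GU = 63 / 65

0.9692


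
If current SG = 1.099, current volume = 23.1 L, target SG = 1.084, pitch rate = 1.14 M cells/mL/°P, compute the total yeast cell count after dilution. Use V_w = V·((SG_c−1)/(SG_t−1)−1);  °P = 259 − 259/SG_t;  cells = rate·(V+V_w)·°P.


V_w = 23.1·((1.099−1)/(1.084−1)−1) = 4.1250
V_final = 23.1 + 4.1250 = 27.2250
°P = 259 − 259/1.084 = 20.0701
cells = 1.14·27.2250·20.0701

622.9060 billion cells


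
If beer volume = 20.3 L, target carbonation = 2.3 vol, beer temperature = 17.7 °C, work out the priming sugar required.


residual = 14.695·(0.01821 + 0.09011·e^(−0.04·T));  sugar = (target − residual)·4.0·V
residual = 14.695·(0.01821 + 0.09011·e^(−0.04·17.7)) = 0.9199
sugar = (2.3 − 0.9199)·4.0·20.3

112.0627 g


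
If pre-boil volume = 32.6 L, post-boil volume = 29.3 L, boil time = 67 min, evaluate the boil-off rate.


rate = (V_pre − V_post) / (t_min/60)
rate = (32.6 − 29.3) / (67/60)

2.9552 L/hr


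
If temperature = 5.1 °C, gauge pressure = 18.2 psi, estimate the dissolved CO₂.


vols = (P + 14.695)·(0.01821 + 0.09011·e^(−0.04·T))
vols = (18.2 + 14.695)·(0.01821 + 0.09011·e^(−0.04·5.1))

3.0162 volumes


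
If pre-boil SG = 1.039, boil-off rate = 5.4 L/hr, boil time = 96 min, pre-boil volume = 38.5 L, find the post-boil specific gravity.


V_post = V_pre − rate·(t/60);  SG_post = 1 + (SG_pre−1)·V_pre/V_post
V_post = 38.5 − 5.4·(96/60) = 29.8600
SG_post = 1 + (1.039 − 1)·38.5/29.8600

1.0503


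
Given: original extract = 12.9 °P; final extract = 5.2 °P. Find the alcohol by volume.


SG = 259/(259 − P);  ABV = (OG − FG)·131.25
OG = 259/(259 − 12.9) = 1.0524
FG = 259/(259 − 5.2) = 1.0205
ABV = (1.0524 − 1.0205)·131.25

4.1907 % ABV


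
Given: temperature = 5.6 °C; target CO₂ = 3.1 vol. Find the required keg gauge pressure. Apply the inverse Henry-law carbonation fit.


psi = vols/(0.01821 + 0.09011·e^(−0.04·T)) − 14.695
psi = 3.1/(0.01821 + 0.09011·e^(−0.04·5.6)) − 14.695

19.6593 psi


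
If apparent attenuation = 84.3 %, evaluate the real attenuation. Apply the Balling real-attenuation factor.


RA = AA · 0.8192
RA = 84.3 · 0.8192

69.0586 %


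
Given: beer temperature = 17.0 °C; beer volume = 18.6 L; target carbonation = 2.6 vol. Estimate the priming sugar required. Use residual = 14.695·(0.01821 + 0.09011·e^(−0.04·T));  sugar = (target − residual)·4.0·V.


residual = 14.695·(0.01821 + 0.09011·e^(−0.04·17.0)) = 0.9384
sugar = (2.6 − 0.9384)·4.0·18.6

123.6200 g


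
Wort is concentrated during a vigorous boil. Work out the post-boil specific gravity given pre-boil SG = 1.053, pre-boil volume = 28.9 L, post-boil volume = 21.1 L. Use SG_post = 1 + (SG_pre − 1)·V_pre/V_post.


pts_pre = (1.053 − 1)·1000 = 53.0000
pts_post = 53.0000·28.9/21.1 = 72.5924
SG_post = 1 + 72.5924/1000

1.0726


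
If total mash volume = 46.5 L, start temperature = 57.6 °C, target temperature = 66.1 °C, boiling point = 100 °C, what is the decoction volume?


V_dec = V_total·(T_target − T_start)/(T_boil − T_start)
V_dec = 46.5·(66.1 − 57.6)/(100 − 57.6)

9.3219 L


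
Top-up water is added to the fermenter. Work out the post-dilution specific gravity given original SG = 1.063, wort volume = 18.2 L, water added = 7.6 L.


SG_new = 1 + (SG_old − 1)·V_old/(V_old + V_water)
pts = (1.063 − 1)·1000·18.2/(18.2 + 7.6) = 44.4419
SG_new = 1 + 44.4419/1000

1.0444


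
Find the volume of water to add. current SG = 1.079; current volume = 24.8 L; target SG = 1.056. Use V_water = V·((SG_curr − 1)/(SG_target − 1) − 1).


V_water = 24.8·((1.079 − 1)/(1.056 − 1) − 1)

10.1857 L


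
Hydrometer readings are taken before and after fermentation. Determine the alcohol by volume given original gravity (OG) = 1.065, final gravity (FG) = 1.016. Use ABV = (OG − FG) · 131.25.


ABV = (1.065 − 1.016) · 131.25

6.4312 % ABV


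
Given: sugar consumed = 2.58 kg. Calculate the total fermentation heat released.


Q = m_sugar · 590 kJ/kg
Q = 2.58 · 590

1522.2000 kJ


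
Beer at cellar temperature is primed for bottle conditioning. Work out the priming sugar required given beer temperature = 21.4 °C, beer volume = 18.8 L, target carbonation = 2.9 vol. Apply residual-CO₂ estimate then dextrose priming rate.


residual = 14.695·(0.01821 + 0.09011·e^(−0.04·T));  sugar = (target − residual)·4.0·V
residual = 14.695·(0.01821 + 0.09011·e^(−0.04·21.4)) = 0.8302
sugar = (2.9 − 0.8302)·4.0·18.8

155.6506 g


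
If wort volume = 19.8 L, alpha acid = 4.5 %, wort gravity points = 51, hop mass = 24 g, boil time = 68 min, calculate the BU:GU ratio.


U = 1.65·0.000125^(GP/1000)·(1−e^(−0.04t))/4.15;  IBU = (α/100)·m·U·1000/V;  BU:GU = IBU/GP
U = 1.65·0.000125^(51/1000)·(1−e^(−0.04·68))/4.15 = 0.2348
IBU = (4.5/100)·24·0.2348·1000/19.8 = 12.8098
BU:GU = 12.8098/51

0.2512


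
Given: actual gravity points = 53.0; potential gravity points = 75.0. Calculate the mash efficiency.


efficiency = actual / potential × 100
efficiency = 53.0 / 75.0 × 100

70.6667 %


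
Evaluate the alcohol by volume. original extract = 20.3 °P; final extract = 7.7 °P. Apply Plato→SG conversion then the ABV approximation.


SG = 259/(259 − P);  ABV = (OG − FG)·131.25
OG = 259/(259 − 20.3) = 1.0850
FG = 259/(259 − 7.7) = 1.0306
ABV = (1.0850 − 1.0306)·131.25

7.1404 % ABV


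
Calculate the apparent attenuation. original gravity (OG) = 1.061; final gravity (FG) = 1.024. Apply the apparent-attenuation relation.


AA = (OG − FG)/(OG − 1) · 100
AA = (1.061 − 1.024)/(1.061 − 1) · 100

60.6557 %


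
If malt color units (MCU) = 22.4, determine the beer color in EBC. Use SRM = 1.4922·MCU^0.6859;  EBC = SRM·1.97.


SRM = 1.4922·22.4^0.6859 = 12.5882
EBC = 12.5882·1.97

24.7987 EBC


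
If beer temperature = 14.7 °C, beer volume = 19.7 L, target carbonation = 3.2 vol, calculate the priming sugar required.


residual = 14.695·(0.01821 + 0.09011·e^(−0.04·T));  sugar = (target − residual)·4.0·V
residual = 14.695·(0.01821 + 0.09011·e^(−0.04·14.7)) = 1.0031
sugar = (3.2 − 1.0031)·4.0·19.7

173.1167 g


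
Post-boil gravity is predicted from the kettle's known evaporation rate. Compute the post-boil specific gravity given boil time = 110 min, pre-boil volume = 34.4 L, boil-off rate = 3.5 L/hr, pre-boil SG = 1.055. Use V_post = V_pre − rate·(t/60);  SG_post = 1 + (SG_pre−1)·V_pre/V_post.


V_post = 34.4 − 3.5·(110/60) = 27.9833
SG_post = 1 + (1.055 − 1)·34.4/27.9833

1.0676


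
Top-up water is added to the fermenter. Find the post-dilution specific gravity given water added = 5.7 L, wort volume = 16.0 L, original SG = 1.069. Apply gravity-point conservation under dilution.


SG_new = 1 + (SG_old − 1)·V_old/(V_old + V_water)
pts = (1.069 − 1)·1000·16.0/(16.0 + 5.7) = 50.8756
SG_new = 1 + 50.8756/1000

1.0509


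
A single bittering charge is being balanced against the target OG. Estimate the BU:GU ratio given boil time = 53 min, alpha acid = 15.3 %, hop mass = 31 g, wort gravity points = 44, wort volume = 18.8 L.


U = 1.65·0.000125^(GP/1000)·(1−e^(−0.04t))/4.15;  IBU = (α/100)·m·U·1000/V;  BU:GU = IBU/GP
U = 1.65·0.000125^(44/1000)·(1−e^(−0.04·53))/4.15 = 0.2356
IBU = (15.3/100)·31·0.2356·1000/18.8 = 59.4377
BU:GU = 59.4377/44

1.3509


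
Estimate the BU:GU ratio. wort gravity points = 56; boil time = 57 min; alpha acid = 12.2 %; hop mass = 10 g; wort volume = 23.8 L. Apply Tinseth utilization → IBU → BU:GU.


U = 1.65·0.000125^(GP/1000)·(1−e^(−0.04t))/4.15;  IBU = (α/100)·m·U·1000/V;  BU:GU = IBU/GP
U = 1.65·0.000125^(56/1000)·(1−e^(−0.04·57))/4.15 = 0.2158
IBU = (12.2/100)·10·0.2158·1000/23.8 = 11.0607
BU:GU = 11.0607/56

0.1975


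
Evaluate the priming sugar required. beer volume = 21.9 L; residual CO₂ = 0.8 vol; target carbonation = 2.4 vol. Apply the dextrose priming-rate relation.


sugar = (target − residual)·4.0·V
sugar = (2.4 − 0.8)·4.0·21.9

140.1600 g


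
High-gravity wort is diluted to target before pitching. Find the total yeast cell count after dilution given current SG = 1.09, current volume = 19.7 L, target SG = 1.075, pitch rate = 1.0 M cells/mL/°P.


V_w = V·((SG_c−1)/(SG_t−1)−1);  °P = 259 − 259/SG_t;  cells = rate·(V+V_w)·°P
V_w = 19.7·((1.09−1)/(1.075−1)−1) = 3.9400
V_final = 19.7 + 3.9400 = 23.6400
°P = 259 − 259/1.075 = 18.0698
cells = 1.0·23.6400·18.0698

427.1693 billion cells


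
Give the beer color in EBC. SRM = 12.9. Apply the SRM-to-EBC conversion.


EBC = SRM · 1.97
EBC = 12.9 · 1.97

25.4130 EBC


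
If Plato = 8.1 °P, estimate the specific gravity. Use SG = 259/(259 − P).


SG = 259/(259 − 8.1)

1.0323


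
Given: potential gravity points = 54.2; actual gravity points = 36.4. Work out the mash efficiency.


efficiency = actual / potential × 100
efficiency = 36.4 / 54.2 × 100

67.1587 %


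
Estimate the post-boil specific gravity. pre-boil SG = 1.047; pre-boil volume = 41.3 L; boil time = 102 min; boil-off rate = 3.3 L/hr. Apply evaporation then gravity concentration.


V_post = V_pre − rate·(t/60);  SG_post = 1 + (SG_pre−1)·V_pre/V_post
V_post = 41.3 − 3.3·(102/60) = 35.6900
SG_post = 1 + (1.047 − 1)·41.3/35.6900

1.0544


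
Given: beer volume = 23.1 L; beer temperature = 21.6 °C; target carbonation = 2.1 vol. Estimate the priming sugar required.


residual = 14.695·(0.01821 + 0.09011·e^(−0.04·T));  sugar = (target − residual)·4.0·V
residual = 14.695·(0.01821 + 0.09011·e^(−0.04·21.6)) = 0.8257
sugar = (2.1 − 0.8257)·4.0·23.1

117.7457 g


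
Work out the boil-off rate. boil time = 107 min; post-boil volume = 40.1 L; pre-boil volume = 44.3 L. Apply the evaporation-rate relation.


rate = (V_pre − V_post) / (t_min/60)
rate = (44.3 − 40.1) / (107/60)

2.3551 L/hr


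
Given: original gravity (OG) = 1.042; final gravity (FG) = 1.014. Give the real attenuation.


AA = (OG−FG)/(OG−1)·100;  RA = AA·0.8192
AA = (1.042 − 1.014)/(1.042 − 1)·100 = 66.6667
RA = 66.6667·0.8192

54.6133 %


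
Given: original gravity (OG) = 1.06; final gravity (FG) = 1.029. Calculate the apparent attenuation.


AA = (OG − FG)/(OG − 1) · 100
AA = (1.06 − 1.029)/(1.06 − 1) · 100

51.6667 %


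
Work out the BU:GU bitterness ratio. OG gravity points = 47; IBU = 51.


BU:GU = IBU / OG_points
BU:GU = 51 / 47

1.0851


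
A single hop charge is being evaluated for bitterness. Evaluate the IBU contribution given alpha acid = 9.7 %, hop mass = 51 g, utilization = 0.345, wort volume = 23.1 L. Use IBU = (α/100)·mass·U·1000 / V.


IBU = (9.7/100)·51·0.345·1000 / 23.1

73.8838 IBU


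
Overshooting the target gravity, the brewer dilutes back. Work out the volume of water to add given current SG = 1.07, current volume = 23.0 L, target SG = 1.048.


V_water = V·((SG_curr − 1)/(SG_target − 1) − 1)
V_water = 23.0·((1.07 − 1)/(1.048 − 1) − 1)

10.5417 L


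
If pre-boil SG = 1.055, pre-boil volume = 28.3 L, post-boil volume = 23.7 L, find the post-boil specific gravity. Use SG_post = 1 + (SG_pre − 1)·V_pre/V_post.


pts_pre = (1.055 − 1)·1000 = 55.0000
pts_post = 55.0000·28.3/23.7 = 65.6751
SG_post = 1 + 65.6751/1000

1.0657


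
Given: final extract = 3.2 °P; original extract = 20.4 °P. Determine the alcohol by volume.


SG = 259/(259 − P);  ABV = (OG − FG)·131.25
OG = 259/(259 − 20.4) = 1.0855
FG = 259/(259 − 3.2) = 1.0125
ABV = (1.0855 − 1.0125)·131.25

9.5798 % ABV


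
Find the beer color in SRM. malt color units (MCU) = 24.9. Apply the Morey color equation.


SRM = 1.4922 · MCU^0.6859
SRM = 1.4922 · 24.9^0.6859

13.5357 SRM


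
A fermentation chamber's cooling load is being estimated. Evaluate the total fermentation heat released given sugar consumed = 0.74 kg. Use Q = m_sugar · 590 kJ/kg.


Q = 0.74 · 590

436.6000 kJ


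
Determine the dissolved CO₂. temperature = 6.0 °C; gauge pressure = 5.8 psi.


vols = (P + 14.695)·(0.01821 + 0.09011·e^(−0.04·T))
vols = (5.8 + 14.695)·(0.01821 + 0.09011·e^(−0.04·6.0))

1.8260 volumes


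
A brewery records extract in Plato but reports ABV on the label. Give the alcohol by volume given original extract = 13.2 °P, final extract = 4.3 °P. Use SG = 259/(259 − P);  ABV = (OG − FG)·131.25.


OG = 259/(259 − 13.2) = 1.0537
FG = 259/(259 − 4.3) = 1.0169
ABV = (1.0537 − 1.0169)·131.25

4.8326 % ABV


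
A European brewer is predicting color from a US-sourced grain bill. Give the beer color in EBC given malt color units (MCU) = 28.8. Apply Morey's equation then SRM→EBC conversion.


SRM = 1.4922·MCU^0.6859;  EBC = SRM·1.97
SRM = 1.4922·28.8^0.6859 = 14.9563
EBC = 14.9563·1.97

29.4639 EBC


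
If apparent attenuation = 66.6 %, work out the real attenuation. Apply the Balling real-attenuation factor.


RA = AA · 0.8192
RA = 66.6 · 0.8192

54.5587 %


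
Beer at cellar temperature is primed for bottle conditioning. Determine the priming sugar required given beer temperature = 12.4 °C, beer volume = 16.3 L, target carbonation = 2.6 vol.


residual = 14.695·(0.01821 + 0.09011·e^(−0.04·T));  sugar = (target − residual)·4.0·V
residual = 14.695·(0.01821 + 0.09011·e^(−0.04·12.4)) = 1.0740
sugar = (2.6 − 1.0740)·4.0·16.3

99.4976 g


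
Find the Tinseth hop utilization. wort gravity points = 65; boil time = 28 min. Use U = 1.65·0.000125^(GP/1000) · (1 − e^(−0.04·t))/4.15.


bigness = 1.65·0.000125^(65/1000) = 0.9200
boil_factor = (1 − e^(−0.04·28))/4.15 = 0.1623
U = 0.9200 · 0.1623

0.1494


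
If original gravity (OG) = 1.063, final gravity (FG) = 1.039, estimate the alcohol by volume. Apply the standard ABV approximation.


ABV = (OG − FG) · 131.25
ABV = (1.063 − 1.039) · 131.25

3.1500 % ABV


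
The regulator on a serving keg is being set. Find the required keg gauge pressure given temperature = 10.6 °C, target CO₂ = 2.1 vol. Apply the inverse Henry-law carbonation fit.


psi = vols/(0.01821 + 0.09011·e^(−0.04·T)) − 14.695
psi = 2.1/(0.01821 + 0.09011·e^(−0.04·10.6)) − 14.695

12.5141 psi


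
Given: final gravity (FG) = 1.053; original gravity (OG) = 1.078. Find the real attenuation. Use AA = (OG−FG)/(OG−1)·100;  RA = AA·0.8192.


AA = (1.078 − 1.053)/(1.078 − 1)·100 = 32.0513
RA = 32.0513·0.8192

26.2564 %


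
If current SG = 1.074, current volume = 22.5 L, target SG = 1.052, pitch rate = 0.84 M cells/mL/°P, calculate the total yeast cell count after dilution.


V_w = V·((SG_c−1)/(SG_t−1)−1);  °P = 259 − 259/SG_t;  cells = rate·(V+V_w)·°P
V_w = 22.5·((1.074−1)/(1.052−1)−1) = 9.5192
V_final = 22.5 + 9.5192 = 32.0192
°P = 259 − 259/1.052 = 12.8023
cells = 0.84·32.0192·12.8023

344.3321 billion cells


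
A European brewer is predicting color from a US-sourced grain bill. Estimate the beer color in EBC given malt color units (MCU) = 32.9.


SRM = 1.4922·MCU^0.6859;  EBC = SRM·1.97
SRM = 1.4922·32.9^0.6859 = 16.3860
EBC = 16.3860·1.97

32.2803 EBC


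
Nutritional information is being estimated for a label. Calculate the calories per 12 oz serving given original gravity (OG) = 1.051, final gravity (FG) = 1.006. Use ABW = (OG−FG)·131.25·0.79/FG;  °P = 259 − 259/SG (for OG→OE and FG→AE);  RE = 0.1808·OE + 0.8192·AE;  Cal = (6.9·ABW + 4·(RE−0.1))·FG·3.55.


ABW = (1.051 − 1.006)·131.25·0.79/1.006 = 4.6381
OE = 259 − 259/1.051 = 12.5680 °P
AE = 259 − 259/1.006 = 1.5447 °P
RE = 0.1808·12.5680 + 0.8192·1.5447 = 3.5377 °P
Cal = (6.9·4.6381 + 4·(3.5377−0.1))·1.006·3.55

163.4010 kcal


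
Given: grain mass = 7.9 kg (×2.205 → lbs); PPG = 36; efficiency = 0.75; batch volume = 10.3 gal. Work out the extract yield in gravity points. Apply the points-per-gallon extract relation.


points = lbs × PPG × eff / vol
lbs = 7.9 × 2.205 = 17.4195
points = 17.4195 × 36 × 0.75 / 10.3

45.6628 points
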